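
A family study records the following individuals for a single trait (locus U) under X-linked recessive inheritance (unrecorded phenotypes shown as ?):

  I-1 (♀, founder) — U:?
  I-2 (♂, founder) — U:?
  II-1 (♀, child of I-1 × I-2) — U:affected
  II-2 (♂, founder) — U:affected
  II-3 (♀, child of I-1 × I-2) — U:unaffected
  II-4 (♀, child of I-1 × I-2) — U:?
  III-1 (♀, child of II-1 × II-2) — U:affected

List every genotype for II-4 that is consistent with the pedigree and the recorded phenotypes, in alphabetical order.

U/I-1 ? ·: X^UX^u
U/I-2 ? ·: X^uY
U/II-1 aff I-1×I-2: X^uX^u
U/II-2 aff ·: X^uY
U/II-3 un I-1×I-2: X^UX^u
U/II-4 ? I-1×I-2: X^UX^u|X^uX^u
U/III-1 aff II-1×II-2: X^uX^u
⇒ U over [I-1,I-2,II-1,II-2,II-3,II-4,III-1]: 2 consistent

II-4 ∈ {X^UX^u, X^uX^u}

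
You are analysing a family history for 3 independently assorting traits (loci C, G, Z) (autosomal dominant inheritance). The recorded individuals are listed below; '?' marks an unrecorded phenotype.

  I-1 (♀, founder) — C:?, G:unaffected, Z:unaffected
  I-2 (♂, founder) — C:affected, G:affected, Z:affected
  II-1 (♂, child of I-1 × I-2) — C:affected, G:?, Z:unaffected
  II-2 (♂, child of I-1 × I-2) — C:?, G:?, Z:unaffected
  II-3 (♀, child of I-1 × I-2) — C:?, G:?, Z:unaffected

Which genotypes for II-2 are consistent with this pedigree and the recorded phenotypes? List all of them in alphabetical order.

II-2 ∈ {CC Gg zz, CC gg zz, Cc Gg zz, Cc gg zz, cc Gg zz, cc gg zz}

C/I-1 ? ·: cc|Cc|CC
C/I-2 aff ·: Cc|CC
C/II-1 aff I-1×I-2: Cc|CC
C/II-2 ? I-1×I-2: cc|Cc|CC
C/II-3 ? I-1×I-2: cc|Cc|CC
⇒ C over [I-1,I-2,II-1,II-2,II-3]: 40 consistent
G/I-1 un ·: gg
G/I-2 aff ·: Gg|GG
G/II-1 ? I-1×I-2: gg|Gg
G/II-2 ? I-1×I-2: gg|Gg
G/II-3 ? I-1×I-2: gg|Gg
⇒ G over [I-1,I-2,II-1,II-2,II-3]: 9 consistent
Z/I-1 un ·: zz
Z/I-2 aff ·: Zz
Z/II-1 un I-1×I-2: zz
Z/II-2 un I-1×I-2: zz
Z/II-3 un I-1×I-2: zz
⇒ Z over [I-1,I-2,II-1,II-2,II-3]: 1 consistent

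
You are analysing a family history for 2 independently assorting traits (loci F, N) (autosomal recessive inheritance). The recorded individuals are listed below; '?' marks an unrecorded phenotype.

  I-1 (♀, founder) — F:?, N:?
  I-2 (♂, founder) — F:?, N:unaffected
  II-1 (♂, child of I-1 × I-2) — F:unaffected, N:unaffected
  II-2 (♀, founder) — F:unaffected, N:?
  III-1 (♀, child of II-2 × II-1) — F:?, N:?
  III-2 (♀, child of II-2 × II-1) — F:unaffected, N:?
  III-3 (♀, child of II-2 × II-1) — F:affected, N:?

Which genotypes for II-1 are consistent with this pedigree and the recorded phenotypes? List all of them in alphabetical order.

F/I-1 ? ·: FF|Ff|ff
F/I-2 ? ·: FF|Ff|ff
F/II-1 un I-1×I-2: Ff
F/II-2 un ·: Ff
F/III-1 ? II-2×II-1: FF|Ff|ff
F/III-2 un II-2×II-1: FF|Ff
F/III-3 aff II-2×II-1: ff
⇒ F over [I-1,I-2,II-1,II-2,III-1,III-2,III-3]: 42 consistent
N/I-1 ? ·: NN|Nn|nn
N/I-2 un ·: NN|Nn
N/II-1 un I-1×I-2: NN|Nn
N/II-2 ? ·: NN|Nn|nn
N/III-1 ? II-2×II-1: NN|Nn|nn
N/III-2 ? II-2×II-1: NN|Nn|nn
N/III-3 ? II-2×II-1: NN|Nn|nn
⇒ N over [I-1,I-2,II-1,II-2,III-1,III-2,III-3]: 255 consistent

II-1 ∈ {Ff NN, Ff Nn}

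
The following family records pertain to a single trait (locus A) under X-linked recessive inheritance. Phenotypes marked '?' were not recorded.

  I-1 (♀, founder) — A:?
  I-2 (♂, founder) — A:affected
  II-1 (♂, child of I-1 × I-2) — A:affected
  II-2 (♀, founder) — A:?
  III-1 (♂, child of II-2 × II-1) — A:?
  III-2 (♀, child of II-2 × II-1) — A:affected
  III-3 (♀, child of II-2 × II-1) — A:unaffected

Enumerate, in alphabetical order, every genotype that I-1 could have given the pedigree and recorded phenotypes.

I-1 ∈ {X^AX^a, X^aX^a}

A/I-1 ? ·: X^AX^a|X^aX^a
A/I-2 aff ·: X^aY
A/II-1 aff I-1×I-2: X^aY
A/II-2 ? ·: X^AX^a
A/III-1 ? II-2×II-1: X^AY|X^aY
A/III-2 aff II-2×II-1: X^aX^a
A/III-3 un II-2×II-1: X^AX^a
⇒ A over [I-1,I-2,II-1,II-2,III-1,III-2,III-3]: 4 consistent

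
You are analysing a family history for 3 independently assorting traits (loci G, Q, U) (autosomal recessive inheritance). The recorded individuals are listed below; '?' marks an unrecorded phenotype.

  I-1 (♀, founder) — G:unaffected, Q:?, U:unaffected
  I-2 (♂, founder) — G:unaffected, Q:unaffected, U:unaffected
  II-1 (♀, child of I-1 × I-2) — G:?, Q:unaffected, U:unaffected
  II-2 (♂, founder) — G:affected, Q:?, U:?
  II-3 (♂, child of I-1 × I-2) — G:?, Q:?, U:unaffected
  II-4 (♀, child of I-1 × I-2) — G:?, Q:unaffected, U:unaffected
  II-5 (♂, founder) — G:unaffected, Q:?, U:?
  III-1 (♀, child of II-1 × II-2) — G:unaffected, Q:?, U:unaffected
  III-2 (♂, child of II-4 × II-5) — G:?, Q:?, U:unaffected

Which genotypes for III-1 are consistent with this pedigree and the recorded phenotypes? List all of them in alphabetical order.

G/I-1 un ·: GG|Gg
G/I-2 un ·: GG|Gg
G/II-1 ? I-1×I-2: GG|Gg
G/II-2 aff ·: gg
G/II-3 ? I-1×I-2: GG|Gg|gg
G/II-4 ? I-1×I-2: GG|Gg|gg
G/II-5 un ·: GG|Gg
G/III-1 un II-1×II-2: Gg
G/III-2 ? II-4×II-5: GG|Gg|gg
⇒ G over [I-1,I-2,II-1,II-2,II-3,II-4,II-5,III-1,III-2]: 133 consistent
Q/I-1 ? ·: QQ|Qq|qq
Q/I-2 un ·: QQ|Qq
Q/II-1 un I-1×I-2: QQ|Qq
Q/II-2 ? ·: QQ|Qq|qq
Q/II-3 ? I-1×I-2: QQ|Qq|qq
Q/II-4 un I-1×I-2: QQ|Qq
Q/II-5 ? ·: QQ|Qq|qq
Q/III-1 ? II-1×II-2: QQ|Qq|qq
Q/III-2 ? II-4×II-5: QQ|Qq|qq
⇒ Q over [I-1,I-2,II-1,II-2,II-3,II-4,II-5,III-1,III-2]: 1010 consistent
U/I-1 un ·: UU|Uu
U/I-2 un ·: UU|Uu
U/II-1 un I-1×I-2: UU|Uu
U/II-2 ? ·: UU|Uu|uu
U/II-3 un I-1×I-2: UU|Uu
U/II-4 un I-1×I-2: UU|Uu
U/II-5 ? ·: UU|Uu|uu
U/III-1 un II-1×II-2: UU|Uu
U/III-2 un II-4×II-5: UU|Uu
⇒ U over [I-1,I-2,II-1,II-2,II-3,II-4,II-5,III-1,III-2]: 502 consistent

III-1 ∈ {Gg QQ UU, Gg QQ Uu, Gg Qq UU, Gg Qq Uu, Gg qq UU, Gg qq Uu}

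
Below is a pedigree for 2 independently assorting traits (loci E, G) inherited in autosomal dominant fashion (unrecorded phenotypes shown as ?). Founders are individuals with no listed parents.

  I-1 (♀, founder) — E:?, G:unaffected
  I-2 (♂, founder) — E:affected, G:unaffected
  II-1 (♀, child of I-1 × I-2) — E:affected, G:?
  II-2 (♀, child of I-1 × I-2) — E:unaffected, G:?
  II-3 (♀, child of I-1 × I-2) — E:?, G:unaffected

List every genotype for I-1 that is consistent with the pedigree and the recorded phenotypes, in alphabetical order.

E/I-1 ? ·: ee|Ee
E/I-2 aff ·: Ee
E/II-1 aff I-1×I-2: Ee|EE
E/II-2 un I-1×I-2: ee
E/II-3 ? I-1×I-2: ee|Ee|EE
⇒ E over [I-1,I-2,II-1,II-2,II-3]: 8 consistent
G/I-1 un ·: gg
G/I-2 un ·: gg
G/II-1 ? I-1×I-2: gg
G/II-2 ? I-1×I-2: gg
G/II-3 un I-1×I-2: gg
⇒ G over [I-1,I-2,II-1,II-2,II-3]: 1 consistent

I-1 ∈ {Ee gg, ee gg}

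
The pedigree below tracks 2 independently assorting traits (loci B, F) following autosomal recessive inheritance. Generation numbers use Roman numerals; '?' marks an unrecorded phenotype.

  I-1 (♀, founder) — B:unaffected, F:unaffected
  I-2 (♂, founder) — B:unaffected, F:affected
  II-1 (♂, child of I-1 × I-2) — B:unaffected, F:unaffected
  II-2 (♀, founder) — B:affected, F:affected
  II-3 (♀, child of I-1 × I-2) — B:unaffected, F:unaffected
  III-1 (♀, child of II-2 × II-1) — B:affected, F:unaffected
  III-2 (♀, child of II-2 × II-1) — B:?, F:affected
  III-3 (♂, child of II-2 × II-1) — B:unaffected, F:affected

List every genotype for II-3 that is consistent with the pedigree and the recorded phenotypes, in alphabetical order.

B/I-1 un ·: BB|Bb
B/I-2 un ·: BB|Bb
B/II-1 un I-1×I-2: Bb
B/II-2 aff ·: bb
B/II-3 un I-1×I-2: BB|Bb
B/III-1 aff II-2×II-1: bb
B/III-2 ? II-2×II-1: Bb|bb
B/III-3 un II-2×II-1: Bb
⇒ B over [I-1,I-2,II-1,II-2,II-3,III-1,III-2,III-3]: 12 consistent
F/I-1 un ·: FF|Ff
F/I-2 aff ·: ff
F/II-1 un I-1×I-2: Ff
F/II-2 aff ·: ff
F/II-3 un I-1×I-2: Ff
F/III-1 un II-2×II-1: Ff
F/III-2 aff II-2×II-1: ff
F/III-3 aff II-2×II-1: ff
⇒ F over [I-1,I-2,II-1,II-2,II-3,III-1,III-2,III-3]: 2 consistent

II-3 ∈ {BB Ff, Bb Ff}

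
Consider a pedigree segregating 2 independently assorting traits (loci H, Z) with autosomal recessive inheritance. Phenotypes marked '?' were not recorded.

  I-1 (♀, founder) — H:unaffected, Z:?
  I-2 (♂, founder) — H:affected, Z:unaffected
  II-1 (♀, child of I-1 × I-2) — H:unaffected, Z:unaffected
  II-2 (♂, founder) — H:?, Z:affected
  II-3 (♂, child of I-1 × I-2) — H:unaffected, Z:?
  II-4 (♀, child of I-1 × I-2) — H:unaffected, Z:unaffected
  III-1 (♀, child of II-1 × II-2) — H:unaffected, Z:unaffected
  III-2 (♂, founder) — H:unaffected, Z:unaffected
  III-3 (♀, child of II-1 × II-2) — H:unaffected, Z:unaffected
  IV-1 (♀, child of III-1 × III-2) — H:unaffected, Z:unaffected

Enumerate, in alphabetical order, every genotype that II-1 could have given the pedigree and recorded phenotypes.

II-1 ∈ {Hh ZZ, Hh Zz}

H/I-1 un ·: HH|Hh
H/I-2 aff ·: hh
H/II-1 un I-1×I-2: Hh
H/II-2 ? ·: HH|Hh|hh
H/II-3 un I-1×I-2: Hh
H/II-4 un I-1×I-2: Hh
H/III-1 un II-1×II-2: HH|Hh
H/III-2 un ·: HH|Hh
H/III-3 un II-1×II-2: HH|Hh
H/IV-1 un III-1×III-2: HH|Hh
⇒ H over [I-1,I-2,II-1,II-2,II-3,II-4,III-1,III-2,III-3,IV-1]: 64 consistent
Z/I-1 ? ·: ZZ|Zz|zz
Z/I-2 un ·: ZZ|Zz
Z/II-1 un I-1×I-2: ZZ|Zz
Z/II-2 aff ·: zz
Z/II-3 ? I-1×I-2: ZZ|Zz|zz
Z/II-4 un I-1×I-2: ZZ|Zz
Z/III-1 un II-1×II-2: Zz
Z/III-2 un ·: ZZ|Zz
Z/III-3 un II-1×II-2: Zz
Z/IV-1 un III-1×III-2: ZZ|Zz
⇒ Z over [I-1,I-2,II-1,II-2,II-3,II-4,III-1,III-2,III-3,IV-1]: 128 consistent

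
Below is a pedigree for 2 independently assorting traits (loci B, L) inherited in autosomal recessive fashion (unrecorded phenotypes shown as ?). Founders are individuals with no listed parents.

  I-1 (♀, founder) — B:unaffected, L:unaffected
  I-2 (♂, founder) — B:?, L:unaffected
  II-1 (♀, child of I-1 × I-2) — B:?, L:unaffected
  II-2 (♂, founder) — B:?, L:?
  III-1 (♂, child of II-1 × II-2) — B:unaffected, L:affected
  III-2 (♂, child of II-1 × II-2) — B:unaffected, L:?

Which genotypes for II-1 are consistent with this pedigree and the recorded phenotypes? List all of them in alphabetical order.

B/I-1 un ·: BB|Bb
B/I-2 ? ·: BB|Bb|bb
B/II-1 ? I-1×I-2: BB|Bb|bb
B/II-2 ? ·: BB|Bb|bb
B/III-1 un II-1×II-2: BB|Bb
B/III-2 un II-1×II-2: BB|Bb
⇒ B over [I-1,I-2,II-1,II-2,III-1,III-2]: 73 consistent
L/I-1 un ·: LL|Ll
L/I-2 un ·: LL|Ll
L/II-1 un I-1×I-2: Ll
L/II-2 ? ·: Ll|ll
L/III-1 aff II-1×II-2: ll
L/III-2 ? II-1×II-2: LL|Ll|ll
⇒ L over [I-1,I-2,II-1,II-2,III-1,III-2]: 15 consistent

II-1 ∈ {BB Ll, Bb Ll, bb Ll}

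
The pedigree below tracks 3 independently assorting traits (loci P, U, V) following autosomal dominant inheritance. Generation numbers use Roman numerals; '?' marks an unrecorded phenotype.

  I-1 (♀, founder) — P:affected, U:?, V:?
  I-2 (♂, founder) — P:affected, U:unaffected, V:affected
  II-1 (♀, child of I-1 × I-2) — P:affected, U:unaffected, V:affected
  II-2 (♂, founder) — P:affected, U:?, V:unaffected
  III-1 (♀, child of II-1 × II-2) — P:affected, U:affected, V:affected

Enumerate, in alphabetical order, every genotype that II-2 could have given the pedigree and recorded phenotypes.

II-2 ∈ {PP UU vv, PP Uu vv, Pp UU vv, Pp Uu vv}

P/I-1 aff ·: Pp|PP
P/I-2 aff ·: Pp|PP
P/II-1 aff I-1×I-2: Pp|PP
P/II-2 aff ·: Pp|PP
P/III-1 aff II-1×II-2: Pp|PP
⇒ P over [I-1,I-2,II-1,II-2,III-1]: 24 consistent
U/I-1 ? ·: uu|Uu
U/I-2 un ·: uu
U/II-1 un I-1×I-2: uu
U/II-2 ? ·: Uu|UU
U/III-1 aff II-1×II-2: Uu
⇒ U over [I-1,I-2,II-1,II-2,III-1]: 4 consistent
V/I-1 ? ·: vv|Vv|VV
V/I-2 aff ·: Vv|VV
V/II-1 aff I-1×I-2: Vv|VV
V/II-2 un ·: vv
V/III-1 aff II-1×II-2: Vv
⇒ V over [I-1,I-2,II-1,II-2,III-1]: 9 consistent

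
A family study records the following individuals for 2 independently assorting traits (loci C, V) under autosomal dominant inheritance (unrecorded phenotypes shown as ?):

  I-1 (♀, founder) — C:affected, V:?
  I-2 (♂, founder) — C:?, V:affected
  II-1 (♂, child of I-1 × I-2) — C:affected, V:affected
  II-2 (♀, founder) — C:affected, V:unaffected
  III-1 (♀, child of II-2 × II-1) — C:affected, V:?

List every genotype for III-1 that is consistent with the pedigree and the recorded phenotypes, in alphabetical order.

C/I-1 aff ·: Cc|CC
C/I-2 ? ·: cc|Cc|CC
C/II-1 aff I-1×I-2: Cc|CC
C/II-2 aff ·: Cc|CC
C/III-1 aff II-2×II-1: Cc|CC
⇒ C over [I-1,I-2,II-1,II-2,III-1]: 32 consistent
V/I-1 ? ·: vv|Vv|VV
V/I-2 aff ·: Vv|VV
V/II-1 aff I-1×I-2: Vv|VV
V/II-2 un ·: vv
V/III-1 ? II-2×II-1: vv|Vv
⇒ V over [I-1,I-2,II-1,II-2,III-1]: 14 consistent

III-1 ∈ {CC Vv, CC vv, Cc Vv, Cc vv}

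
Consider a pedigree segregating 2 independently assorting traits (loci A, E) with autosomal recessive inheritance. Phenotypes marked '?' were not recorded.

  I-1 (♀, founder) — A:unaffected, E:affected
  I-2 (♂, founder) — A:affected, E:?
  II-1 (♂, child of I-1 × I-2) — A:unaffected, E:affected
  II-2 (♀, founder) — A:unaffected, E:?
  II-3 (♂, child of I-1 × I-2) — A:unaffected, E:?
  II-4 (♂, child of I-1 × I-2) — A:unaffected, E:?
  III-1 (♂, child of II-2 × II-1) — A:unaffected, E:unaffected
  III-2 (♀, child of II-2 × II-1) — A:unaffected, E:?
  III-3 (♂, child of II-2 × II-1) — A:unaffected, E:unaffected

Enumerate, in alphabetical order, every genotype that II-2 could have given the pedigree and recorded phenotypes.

II-2 ∈ {AA EE, AA Ee, Aa EE, Aa Ee}

A/I-1 un ·: AA|Aa
A/I-2 aff ·: aa
A/II-1 un I-1×I-2: Aa
A/II-2 un ·: AA|Aa
A/II-3 un I-1×I-2: Aa
A/II-4 un I-1×I-2: Aa
A/III-1 un II-2×II-1: AA|Aa
A/III-2 un II-2×II-1: AA|Aa
A/III-3 un II-2×II-1: AA|Aa
⇒ A over [I-1,I-2,II-1,II-2,II-3,II-4,III-1,III-2,III-3]: 32 consistent
E/I-1 aff ·: ee
E/I-2 ? ·: Ee|ee
E/II-1 aff I-1×I-2: ee
E/II-2 ? ·: EE|Ee
E/II-3 ? I-1×I-2: Ee|ee
E/II-4 ? I-1×I-2: Ee|ee
E/III-1 un II-2×II-1: Ee
E/III-2 ? II-2×II-1: Ee|ee
E/III-3 un II-2×II-1: Ee
⇒ E over [I-1,I-2,II-1,II-2,II-3,II-4,III-1,III-2,III-3]: 15 consistent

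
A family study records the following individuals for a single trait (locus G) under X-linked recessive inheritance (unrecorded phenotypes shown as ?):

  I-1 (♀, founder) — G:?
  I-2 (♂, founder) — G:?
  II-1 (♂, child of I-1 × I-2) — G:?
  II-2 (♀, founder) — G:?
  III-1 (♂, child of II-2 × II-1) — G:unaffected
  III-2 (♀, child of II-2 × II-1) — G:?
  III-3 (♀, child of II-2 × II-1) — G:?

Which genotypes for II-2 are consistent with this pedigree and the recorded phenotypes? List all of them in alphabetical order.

II-2 ∈ {X^GX^G, X^GX^g}

G/I-1 ? ·: X^GX^G|X^GX^g|X^gX^g
G/I-2 ? ·: X^GY|X^gY
G/II-1 ? I-1×I-2: X^GY|X^gY
G/II-2 ? ·: X^GX^G|X^GX^g
G/III-1 un II-2×II-1: X^GY
G/III-2 ? II-2×II-1: X^GX^G|X^GX^g|X^gX^g
G/III-3 ? II-2×II-1: X^GX^G|X^GX^g|X^gX^g
⇒ G over [I-1,I-2,II-1,II-2,III-1,III-2,III-3]: 40 consistent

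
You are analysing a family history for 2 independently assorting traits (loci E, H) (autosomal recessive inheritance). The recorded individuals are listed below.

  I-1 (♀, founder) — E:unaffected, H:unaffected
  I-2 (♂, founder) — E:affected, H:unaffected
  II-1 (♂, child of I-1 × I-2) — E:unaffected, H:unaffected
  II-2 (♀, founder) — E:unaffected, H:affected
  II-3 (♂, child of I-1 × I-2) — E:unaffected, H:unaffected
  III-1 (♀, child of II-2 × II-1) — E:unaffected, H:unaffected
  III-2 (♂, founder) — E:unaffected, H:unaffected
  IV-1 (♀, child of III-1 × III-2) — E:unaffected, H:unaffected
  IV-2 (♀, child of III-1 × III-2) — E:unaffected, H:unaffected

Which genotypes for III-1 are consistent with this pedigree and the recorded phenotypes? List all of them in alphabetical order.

E/I-1 un ·: EE|Ee
E/I-2 aff ·: ee
E/II-1 un I-1×I-2: Ee
E/II-2 un ·: EE|Ee
E/II-3 un I-1×I-2: Ee
E/III-1 un II-2×II-1: EE|Ee
E/III-2 un ·: EE|Ee
E/IV-1 un III-1×III-2: EE|Ee
E/IV-2 un III-1×III-2: EE|Ee
⇒ E over [I-1,I-2,II-1,II-2,II-3,III-1,III-2,IV-1,IV-2]: 52 consistent
H/I-1 un ·: HH|Hh
H/I-2 un ·: HH|Hh
H/II-1 un I-1×I-2: HH|Hh
H/II-2 aff ·: hh
H/II-3 un I-1×I-2: HH|Hh
H/III-1 un II-2×II-1: Hh
H/III-2 un ·: HH|Hh
H/IV-1 un III-1×III-2: HH|Hh
H/IV-2 un III-1×III-2: HH|Hh
⇒ H over [I-1,I-2,II-1,II-2,II-3,III-1,III-2,IV-1,IV-2]: 104 consistent

III-1 ∈ {EE Hh, Ee Hh}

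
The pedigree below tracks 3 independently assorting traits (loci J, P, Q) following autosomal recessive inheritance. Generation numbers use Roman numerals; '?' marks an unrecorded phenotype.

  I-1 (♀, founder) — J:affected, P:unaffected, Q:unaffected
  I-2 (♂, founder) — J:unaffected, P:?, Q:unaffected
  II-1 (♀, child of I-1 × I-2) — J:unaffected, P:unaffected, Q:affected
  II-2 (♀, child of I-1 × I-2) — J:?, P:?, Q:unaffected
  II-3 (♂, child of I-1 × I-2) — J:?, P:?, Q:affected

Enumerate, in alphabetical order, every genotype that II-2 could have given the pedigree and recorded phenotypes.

J/I-1 aff ·: jj
J/I-2 un ·: JJ|Jj
J/II-1 un I-1×I-2: Jj
J/II-2 ? I-1×I-2: Jj|jj
J/II-3 ? I-1×I-2: Jj|jj
⇒ J over [I-1,I-2,II-1,II-2,II-3]: 5 consistent
P/I-1 un ·: PP|Pp
P/I-2 ? ·: PP|Pp|pp
P/II-1 un I-1×I-2: PP|Pp
P/II-2 ? I-1×I-2: PP|Pp|pp
P/II-3 ? I-1×I-2: PP|Pp|pp
⇒ P over [I-1,I-2,II-1,II-2,II-3]: 40 consistent
Q/I-1 un ·: Qq
Q/I-2 un ·: Qq
Q/II-1 aff I-1×I-2: qq
Q/II-2 un I-1×I-2: QQ|Qq
Q/II-3 aff I-1×I-2: qq
⇒ Q over [I-1,I-2,II-1,II-2,II-3]: 2 consistent

II-2 ∈ {Jj PP QQ, Jj PP Qq, Jj Pp QQ, Jj Pp Qq, Jj pp QQ, Jj pp Qq, jj PP QQ, jj PP Qq, jj Pp QQ, jj Pp Qq, jj pp QQ, jj pp Qq}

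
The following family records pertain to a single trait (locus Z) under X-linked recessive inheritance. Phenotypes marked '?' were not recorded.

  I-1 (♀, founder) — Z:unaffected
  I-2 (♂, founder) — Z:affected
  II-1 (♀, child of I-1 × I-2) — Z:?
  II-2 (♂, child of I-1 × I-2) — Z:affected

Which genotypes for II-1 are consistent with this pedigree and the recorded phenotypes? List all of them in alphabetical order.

Z/I-1 un ·: X^ZX^z
Z/I-2 aff ·: X^zY
Z/II-1 ? I-1×I-2: X^ZX^z|X^zX^z
Z/II-2 aff I-1×I-2: X^zY
⇒ Z over [I-1,I-2,II-1,II-2]: 2 consistent

II-1 ∈ {X^ZX^z, X^zX^z}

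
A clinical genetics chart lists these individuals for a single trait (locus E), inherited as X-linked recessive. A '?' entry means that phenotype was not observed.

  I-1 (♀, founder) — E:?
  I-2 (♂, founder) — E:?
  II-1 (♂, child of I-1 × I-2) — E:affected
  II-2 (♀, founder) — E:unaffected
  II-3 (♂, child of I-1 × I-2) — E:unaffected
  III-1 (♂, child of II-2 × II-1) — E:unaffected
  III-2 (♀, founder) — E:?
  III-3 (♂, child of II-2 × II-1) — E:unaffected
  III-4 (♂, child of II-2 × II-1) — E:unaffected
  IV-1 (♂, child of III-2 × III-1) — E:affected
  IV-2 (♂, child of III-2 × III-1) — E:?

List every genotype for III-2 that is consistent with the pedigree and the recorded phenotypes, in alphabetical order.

E/I-1 ? ·: X^EX^e
E/I-2 ? ·: X^EY|X^eY
E/II-1 aff I-1×I-2: X^eY
E/II-2 un ·: X^EX^E|X^EX^e
E/II-3 un I-1×I-2: X^EY
E/III-1 un II-2×II-1: X^EY
E/III-2 ? ·: X^EX^e|X^eX^e
E/III-3 un II-2×II-1: X^EY
E/III-4 un II-2×II-1: X^EY
E/IV-1 aff III-2×III-1: X^eY
E/IV-2 ? III-2×III-1: X^EY|X^eY
⇒ E over [I-1,I-2,II-1,II-2,II-3,III-1,III-2,III-3,III-4,IV-1,IV-2]: 12 consistent

III-2 ∈ {X^EX^e, X^eX^e}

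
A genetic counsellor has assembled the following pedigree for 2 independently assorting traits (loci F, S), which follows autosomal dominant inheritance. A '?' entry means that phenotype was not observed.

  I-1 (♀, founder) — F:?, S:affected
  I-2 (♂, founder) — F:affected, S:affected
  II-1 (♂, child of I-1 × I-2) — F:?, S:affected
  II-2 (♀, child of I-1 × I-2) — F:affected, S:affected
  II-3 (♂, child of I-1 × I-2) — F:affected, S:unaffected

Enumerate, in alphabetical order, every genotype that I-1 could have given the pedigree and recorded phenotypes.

I-1 ∈ {FF Ss, Ff Ss, ff Ss}

F/I-1 ? ·: ff|Ff|FF
F/I-2 aff ·: Ff|FF
F/II-1 ? I-1×I-2: ff|Ff|FF
F/II-2 aff I-1×I-2: Ff|FF
F/II-3 aff I-1×I-2: Ff|FF
⇒ F over [I-1,I-2,II-1,II-2,II-3]: 32 consistent
S/I-1 aff ·: Ss
S/I-2 aff ·: Ss
S/II-1 aff I-1×I-2: Ss|SS
S/II-2 aff I-1×I-2: Ss|SS
S/II-3 un I-1×I-2: ss
⇒ S over [I-1,I-2,II-1,II-2,II-3]: 4 consistent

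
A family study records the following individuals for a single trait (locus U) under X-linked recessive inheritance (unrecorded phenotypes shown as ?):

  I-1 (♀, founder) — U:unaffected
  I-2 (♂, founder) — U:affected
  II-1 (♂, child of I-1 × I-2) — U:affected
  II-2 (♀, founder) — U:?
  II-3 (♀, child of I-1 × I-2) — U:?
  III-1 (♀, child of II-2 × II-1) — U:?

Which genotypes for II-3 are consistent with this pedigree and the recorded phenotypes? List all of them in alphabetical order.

II-3 ∈ {X^UX^u, X^uX^u}

U/I-1 un ·: X^UX^u
U/I-2 aff ·: X^uY
U/II-1 aff I-1×I-2: X^uY
U/II-2 ? ·: X^UX^U|X^UX^u|X^uX^u
U/II-3 ? I-1×I-2: X^UX^u|X^uX^u
U/III-1 ? II-2×II-1: X^UX^u|X^uX^u
⇒ U over [I-1,I-2,II-1,II-2,II-3,III-1]: 8 consistent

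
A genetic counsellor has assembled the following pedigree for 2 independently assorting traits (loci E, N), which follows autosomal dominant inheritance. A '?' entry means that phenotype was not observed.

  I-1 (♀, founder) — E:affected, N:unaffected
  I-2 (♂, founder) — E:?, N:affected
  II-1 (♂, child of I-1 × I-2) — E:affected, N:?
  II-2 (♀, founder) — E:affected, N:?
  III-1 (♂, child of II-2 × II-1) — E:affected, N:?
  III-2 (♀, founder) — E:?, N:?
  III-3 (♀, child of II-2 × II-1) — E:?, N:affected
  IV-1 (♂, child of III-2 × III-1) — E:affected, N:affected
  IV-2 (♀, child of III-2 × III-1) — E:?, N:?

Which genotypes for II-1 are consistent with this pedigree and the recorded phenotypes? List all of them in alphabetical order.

II-1 ∈ {EE Nn, EE nn, Ee Nn, Ee nn}

E/I-1 aff ·: Ee|EE
E/I-2 ? ·: ee|Ee|EE
E/II-1 aff I-1×I-2: Ee|EE
E/II-2 aff ·: Ee|EE
E/III-1 aff II-2×II-1: Ee|EE
E/III-2 ? ·: ee|Ee|EE
E/III-3 ? II-2×II-1: ee|Ee|EE
E/IV-1 aff III-2×III-1: Ee|EE
E/IV-2 ? III-2×III-1: ee|Ee|EE
⇒ E over [I-1,I-2,II-1,II-2,III-1,III-2,III-3,IV-1,IV-2]: 618 consistent
N/I-1 un ·: nn
N/I-2 aff ·: Nn|NN
N/II-1 ? I-1×I-2: nn|Nn
N/II-2 ? ·: nn|Nn|NN
N/III-1 ? II-2×II-1: nn|Nn|NN
N/III-2 ? ·: nn|Nn|NN
N/III-3 aff II-2×II-1: Nn|NN
N/IV-1 aff III-2×III-1: Nn|NN
N/IV-2 ? III-2×III-1: nn|Nn|NN
⇒ N over [I-1,I-2,II-1,II-2,III-1,III-2,III-3,IV-1,IV-2]: 213 consistent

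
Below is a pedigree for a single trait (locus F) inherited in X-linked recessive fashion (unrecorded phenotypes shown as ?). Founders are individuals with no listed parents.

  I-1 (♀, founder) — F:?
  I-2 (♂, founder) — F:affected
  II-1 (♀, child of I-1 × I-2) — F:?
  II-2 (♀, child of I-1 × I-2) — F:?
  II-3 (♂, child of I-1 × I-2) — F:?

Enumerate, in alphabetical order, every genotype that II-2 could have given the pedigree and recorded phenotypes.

F/I-1 ? ·: X^FX^F|X^FX^f|X^fX^f
F/I-2 aff ·: X^fY
F/II-1 ? I-1×I-2: X^FX^f|X^fX^f
F/II-2 ? I-1×I-2: X^FX^f|X^fX^f
F/II-3 ? I-1×I-2: X^FY|X^fY
⇒ F over [I-1,I-2,II-1,II-2,II-3]: 10 consistent

II-2 ∈ {X^FX^f, X^fX^f}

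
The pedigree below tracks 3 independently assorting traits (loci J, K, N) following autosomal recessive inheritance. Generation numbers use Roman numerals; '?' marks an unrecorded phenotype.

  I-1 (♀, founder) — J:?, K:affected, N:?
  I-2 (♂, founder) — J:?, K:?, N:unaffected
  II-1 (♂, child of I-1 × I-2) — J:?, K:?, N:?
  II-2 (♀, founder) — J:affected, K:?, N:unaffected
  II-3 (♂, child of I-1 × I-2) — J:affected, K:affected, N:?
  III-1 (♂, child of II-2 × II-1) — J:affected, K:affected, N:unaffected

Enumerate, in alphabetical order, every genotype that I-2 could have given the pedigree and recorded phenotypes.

J/I-1 ? ·: Jj|jj
J/I-2 ? ·: Jj|jj
J/II-1 ? I-1×I-2: Jj|jj
J/II-2 aff ·: jj
J/II-3 aff I-1×I-2: jj
J/III-1 aff II-2×II-1: jj
⇒ J over [I-1,I-2,II-1,II-2,II-3,III-1]: 7 consistent
K/I-1 aff ·: kk
K/I-2 ? ·: Kk|kk
K/II-1 ? I-1×I-2: Kk|kk
K/II-2 ? ·: Kk|kk
K/II-3 aff I-1×I-2: kk
K/III-1 aff II-2×II-1: kk
⇒ K over [I-1,I-2,II-1,II-2,II-3,III-1]: 6 consistent
N/I-1 ? ·: NN|Nn|nn
N/I-2 un ·: NN|Nn
N/II-1 ? I-1×I-2: NN|Nn|nn
N/II-2 un ·: NN|Nn
N/II-3 ? I-1×I-2: NN|Nn|nn
N/III-1 un II-2×II-1: NN|Nn
⇒ N over [I-1,I-2,II-1,II-2,II-3,III-1]: 74 consistent

I-2 ∈ {Jj Kk NN, Jj Kk Nn, Jj kk NN, Jj kk Nn, jj Kk NN, jj Kk Nn, jj kk NN, jj kk Nn}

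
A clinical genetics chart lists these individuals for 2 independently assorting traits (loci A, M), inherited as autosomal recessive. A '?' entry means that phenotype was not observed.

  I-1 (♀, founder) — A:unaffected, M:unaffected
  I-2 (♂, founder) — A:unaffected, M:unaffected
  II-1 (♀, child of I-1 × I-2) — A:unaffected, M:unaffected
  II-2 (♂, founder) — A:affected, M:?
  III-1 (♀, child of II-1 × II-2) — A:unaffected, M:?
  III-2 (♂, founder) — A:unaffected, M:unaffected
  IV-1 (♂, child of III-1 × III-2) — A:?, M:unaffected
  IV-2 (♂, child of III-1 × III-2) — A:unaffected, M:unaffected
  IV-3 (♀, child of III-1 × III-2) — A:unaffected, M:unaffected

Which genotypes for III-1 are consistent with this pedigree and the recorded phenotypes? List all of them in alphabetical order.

A/I-1 un ·: AA|Aa
A/I-2 un ·: AA|Aa
A/II-1 un I-1×I-2: AA|Aa
A/II-2 aff ·: aa
A/III-1 un II-1×II-2: Aa
A/III-2 un ·: AA|Aa
A/IV-1 ? III-1×III-2: AA|Aa|aa
A/IV-2 un III-1×III-2: AA|Aa
A/IV-3 un III-1×III-2: AA|Aa
⇒ A over [I-1,I-2,II-1,II-2,III-1,III-2,IV-1,IV-2,IV-3]: 140 consistent
M/I-1 un ·: MM|Mm
M/I-2 un ·: MM|Mm
M/II-1 un I-1×I-2: MM|Mm
M/II-2 ? ·: MM|Mm|mm
M/III-1 ? II-1×II-2: MM|Mm|mm
M/III-2 un ·: MM|Mm
M/IV-1 un III-1×III-2: MM|Mm
M/IV-2 un III-1×III-2: MM|Mm
M/IV-3 un III-1×III-2: MM|Mm
⇒ M over [I-1,I-2,II-1,II-2,III-1,III-2,IV-1,IV-2,IV-3]: 410 consistent

III-1 ∈ {Aa MM, Aa Mm, Aa mm}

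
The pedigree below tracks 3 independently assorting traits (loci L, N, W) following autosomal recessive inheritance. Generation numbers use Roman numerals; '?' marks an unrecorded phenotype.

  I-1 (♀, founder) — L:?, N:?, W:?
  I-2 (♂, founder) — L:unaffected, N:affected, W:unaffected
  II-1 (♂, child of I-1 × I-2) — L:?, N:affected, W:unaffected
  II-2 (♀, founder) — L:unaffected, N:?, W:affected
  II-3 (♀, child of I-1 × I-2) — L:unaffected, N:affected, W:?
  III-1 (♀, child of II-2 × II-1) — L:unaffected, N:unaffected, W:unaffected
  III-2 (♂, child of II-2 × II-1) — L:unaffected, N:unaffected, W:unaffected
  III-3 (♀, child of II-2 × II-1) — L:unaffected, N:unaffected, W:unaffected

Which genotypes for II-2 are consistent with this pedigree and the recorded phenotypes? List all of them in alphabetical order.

L/I-1 ? ·: LL|Ll|ll
L/I-2 un ·: LL|Ll
L/II-1 ? I-1×I-2: LL|Ll|ll
L/II-2 un ·: LL|Ll
L/II-3 un I-1×I-2: LL|Ll
L/III-1 un II-2×II-1: LL|Ll
L/III-2 un II-2×II-1: LL|Ll
L/III-3 un II-2×II-1: LL|Ll
⇒ L over [I-1,I-2,II-1,II-2,II-3,III-1,III-2,III-3]: 197 consistent
N/I-1 ? ·: Nn|nn
N/I-2 aff ·: nn
N/II-1 aff I-1×I-2: nn
N/II-2 ? ·: NN|Nn
N/II-3 aff I-1×I-2: nn
N/III-1 un II-2×II-1: Nn
N/III-2 un II-2×II-1: Nn
N/III-3 un II-2×II-1: Nn
⇒ N over [I-1,I-2,II-1,II-2,II-3,III-1,III-2,III-3]: 4 consistent
W/I-1 ? ·: WW|Ww|ww
W/I-2 un ·: WW|Ww
W/II-1 un I-1×I-2: WW|Ww
W/II-2 aff ·: ww
W/II-3 ? I-1×I-2: WW|Ww|ww
W/III-1 un II-2×II-1: Ww
W/III-2 un II-2×II-1: Ww
W/III-3 un II-2×II-1: Ww
⇒ W over [I-1,I-2,II-1,II-2,II-3,III-1,III-2,III-3]: 18 consistent

II-2 ∈ {LL NN ww, LL Nn ww, Ll NN ww, Ll Nn ww}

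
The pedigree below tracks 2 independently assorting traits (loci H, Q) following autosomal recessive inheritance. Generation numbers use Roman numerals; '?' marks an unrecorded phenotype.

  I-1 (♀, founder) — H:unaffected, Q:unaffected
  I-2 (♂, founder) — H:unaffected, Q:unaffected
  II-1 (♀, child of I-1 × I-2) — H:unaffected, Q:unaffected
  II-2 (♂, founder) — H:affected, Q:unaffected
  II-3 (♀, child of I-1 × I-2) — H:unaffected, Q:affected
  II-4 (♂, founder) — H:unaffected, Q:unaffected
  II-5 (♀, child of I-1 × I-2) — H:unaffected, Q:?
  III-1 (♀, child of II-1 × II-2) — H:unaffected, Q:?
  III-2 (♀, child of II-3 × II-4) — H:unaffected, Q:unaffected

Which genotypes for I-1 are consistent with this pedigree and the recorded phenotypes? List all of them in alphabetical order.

I-1 ∈ {HH Qq, Hh Qq}

H/I-1 un ·: HH|Hh
H/I-2 un ·: HH|Hh
H/II-1 un I-1×I-2: HH|Hh
H/II-2 aff ·: hh
H/II-3 un I-1×I-2: HH|Hh
H/II-4 un ·: HH|Hh
H/II-5 un I-1×I-2: HH|Hh
H/III-1 un II-1×II-2: Hh
H/III-2 un II-3×II-4: HH|Hh
⇒ H over [I-1,I-2,II-1,II-2,II-3,II-4,II-5,III-1,III-2]: 87 consistent
Q/I-1 un ·: Qq
Q/I-2 un ·: Qq
Q/II-1 un I-1×I-2: QQ|Qq
Q/II-2 un ·: QQ|Qq
Q/II-3 aff I-1×I-2: qq
Q/II-4 un ·: QQ|Qq
Q/II-5 ? I-1×I-2: QQ|Qq|qq
Q/III-1 ? II-1×II-2: QQ|Qq|qq
Q/III-2 un II-3×II-4: Qq
⇒ Q over [I-1,I-2,II-1,II-2,II-3,II-4,II-5,III-1,III-2]: 48 consistent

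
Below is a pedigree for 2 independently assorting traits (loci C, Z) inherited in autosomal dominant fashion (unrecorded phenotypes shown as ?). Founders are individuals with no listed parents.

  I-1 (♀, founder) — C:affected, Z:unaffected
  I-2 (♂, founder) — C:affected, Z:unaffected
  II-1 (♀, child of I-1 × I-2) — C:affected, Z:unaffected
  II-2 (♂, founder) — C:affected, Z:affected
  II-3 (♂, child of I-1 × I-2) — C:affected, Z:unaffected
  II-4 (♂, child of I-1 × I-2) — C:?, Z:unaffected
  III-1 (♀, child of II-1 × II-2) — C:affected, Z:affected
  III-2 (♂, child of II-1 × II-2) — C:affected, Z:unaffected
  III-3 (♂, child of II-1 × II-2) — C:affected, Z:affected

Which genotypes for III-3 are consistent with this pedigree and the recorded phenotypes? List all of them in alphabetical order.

III-3 ∈ {CC Zz, Cc Zz}

C/I-1 aff ·: Cc|CC
C/I-2 aff ·: Cc|CC
C/II-1 aff I-1×I-2: Cc|CC
C/II-2 aff ·: Cc|CC
C/II-3 aff I-1×I-2: Cc|CC
C/II-4 ? I-1×I-2: cc|Cc|CC
C/III-1 aff II-1×II-2: Cc|CC
C/III-2 aff II-1×II-2: Cc|CC
C/III-3 aff II-1×II-2: Cc|CC
⇒ C over [I-1,I-2,II-1,II-2,II-3,II-4,III-1,III-2,III-3]: 359 consistent
Z/I-1 un ·: zz
Z/I-2 un ·: zz
Z/II-1 un I-1×I-2: zz
Z/II-2 aff ·: Zz
Z/II-3 un I-1×I-2: zz
Z/II-4 un I-1×I-2: zz
Z/III-1 aff II-1×II-2: Zz
Z/III-2 un II-1×II-2: zz
Z/III-3 aff II-1×II-2: Zz
⇒ Z over [I-1,I-2,II-1,II-2,II-3,II-4,III-1,III-2,III-3]: 1 consistent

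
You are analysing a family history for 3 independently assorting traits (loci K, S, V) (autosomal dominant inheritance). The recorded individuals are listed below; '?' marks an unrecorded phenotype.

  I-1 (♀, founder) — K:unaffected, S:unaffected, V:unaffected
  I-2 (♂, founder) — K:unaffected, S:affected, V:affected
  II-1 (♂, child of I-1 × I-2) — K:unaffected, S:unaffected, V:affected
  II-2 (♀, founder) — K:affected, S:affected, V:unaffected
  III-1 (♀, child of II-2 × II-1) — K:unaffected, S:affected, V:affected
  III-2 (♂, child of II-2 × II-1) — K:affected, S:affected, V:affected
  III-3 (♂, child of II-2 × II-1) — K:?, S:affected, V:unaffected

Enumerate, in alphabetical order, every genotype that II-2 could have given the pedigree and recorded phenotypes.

K/I-1 un ·: kk
K/I-2 un ·: kk
K/II-1 un I-1×I-2: kk
K/II-2 aff ·: Kk
K/III-1 un II-2×II-1: kk
K/III-2 aff II-2×II-1: Kk
K/III-3 ? II-2×II-1: kk|Kk
⇒ K over [I-1,I-2,II-1,II-2,III-1,III-2,III-3]: 2 consistent
S/I-1 un ·: ss
S/I-2 aff ·: Ss
S/II-1 un I-1×I-2: ss
S/II-2 aff ·: Ss|SS
S/III-1 aff II-2×II-1: Ss
S/III-2 aff II-2×II-1: Ss
S/III-3 aff II-2×II-1: Ss
⇒ S over [I-1,I-2,II-1,II-2,III-1,III-2,III-3]: 2 consistent
V/I-1 un ·: vv
V/I-2 aff ·: Vv|VV
V/II-1 aff I-1×I-2: Vv
V/II-2 un ·: vv
V/III-1 aff II-2×II-1: Vv
V/III-2 aff II-2×II-1: Vv
V/III-3 un II-2×II-1: vv
⇒ V over [I-1,I-2,II-1,II-2,III-1,III-2,III-3]: 2 consistent

II-2 ∈ {Kk SS vv, Kk Ss vv}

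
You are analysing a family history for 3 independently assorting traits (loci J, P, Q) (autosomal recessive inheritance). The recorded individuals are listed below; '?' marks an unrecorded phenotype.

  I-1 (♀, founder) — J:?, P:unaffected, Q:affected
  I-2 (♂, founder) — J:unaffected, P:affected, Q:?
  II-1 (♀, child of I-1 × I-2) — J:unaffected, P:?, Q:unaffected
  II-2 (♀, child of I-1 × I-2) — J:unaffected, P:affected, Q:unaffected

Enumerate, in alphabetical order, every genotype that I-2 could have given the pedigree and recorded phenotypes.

I-2 ∈ {JJ pp QQ, JJ pp Qq, Jj pp QQ, Jj pp Qq}

J/I-1 ? ·: JJ|Jj|jj
J/I-2 un ·: JJ|Jj
J/II-1 un I-1×I-2: JJ|Jj
J/II-2 un I-1×I-2: JJ|Jj
⇒ J over [I-1,I-2,II-1,II-2]: 15 consistent
P/I-1 un ·: Pp
P/I-2 aff ·: pp
P/II-1 ? I-1×I-2: Pp|pp
P/II-2 aff I-1×I-2: pp
⇒ P over [I-1,I-2,II-1,II-2]: 2 consistent
Q/I-1 aff ·: qq
Q/I-2 ? ·: QQ|Qq
Q/II-1 un I-1×I-2: Qq
Q/II-2 un I-1×I-2: Qq
⇒ Q over [I-1,I-2,II-1,II-2]: 2 consistent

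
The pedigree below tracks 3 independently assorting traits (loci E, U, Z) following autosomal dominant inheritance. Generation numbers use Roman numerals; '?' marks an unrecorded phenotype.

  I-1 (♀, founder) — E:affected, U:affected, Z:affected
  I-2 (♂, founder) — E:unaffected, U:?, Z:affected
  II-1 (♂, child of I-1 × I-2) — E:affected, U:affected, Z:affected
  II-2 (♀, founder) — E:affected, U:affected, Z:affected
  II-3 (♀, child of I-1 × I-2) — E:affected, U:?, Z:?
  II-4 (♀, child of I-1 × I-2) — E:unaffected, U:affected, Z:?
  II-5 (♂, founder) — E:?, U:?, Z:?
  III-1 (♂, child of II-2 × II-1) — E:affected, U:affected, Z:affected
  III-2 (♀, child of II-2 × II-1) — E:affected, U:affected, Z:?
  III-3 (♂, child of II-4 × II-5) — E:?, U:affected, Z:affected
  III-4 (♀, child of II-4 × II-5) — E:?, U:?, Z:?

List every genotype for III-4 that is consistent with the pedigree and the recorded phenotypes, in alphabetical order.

III-4 ∈ {Ee UU ZZ, Ee UU Zz, Ee UU zz, Ee Uu ZZ, Ee Uu Zz, Ee Uu zz, Ee uu ZZ, Ee uu Zz, Ee uu zz, ee UU ZZ, ee UU Zz, ee UU zz, ee Uu ZZ, ee Uu Zz, ee Uu zz, ee uu ZZ, ee uu Zz, ee uu zz}

E/I-1 aff ·: Ee
E/I-2 un ·: ee
E/II-1 aff I-1×I-2: Ee
E/II-2 aff ·: Ee|EE
E/II-3 aff I-1×I-2: Ee
E/II-4 un I-1×I-2: ee
E/II-5 ? ·: ee|Ee|EE
E/III-1 aff II-2×II-1: Ee|EE
E/III-2 aff II-2×II-1: Ee|EE
E/III-3 ? II-4×II-5: ee|Ee
E/III-4 ? II-4×II-5: ee|Ee
⇒ E over [I-1,I-2,II-1,II-2,II-3,II-4,II-5,III-1,III-2,III-3,III-4]: 48 consistent
U/I-1 aff ·: Uu|UU
U/I-2 ? ·: uu|Uu|UU
U/II-1 aff I-1×I-2: Uu|UU
U/II-2 aff ·: Uu|UU
U/II-3 ? I-1×I-2: uu|Uu|UU
U/II-4 aff I-1×I-2: Uu|UU
U/II-5 ? ·: uu|Uu|UU
U/III-1 aff II-2×II-1: Uu|UU
U/III-2 aff II-2×II-1: Uu|UU
U/III-3 aff II-4×II-5: Uu|UU
U/III-4 ? II-4×II-5: uu|Uu|UU
⇒ U over [I-1,I-2,II-1,II-2,II-3,II-4,II-5,III-1,III-2,III-3,III-4]: 1956 consistent
Z/I-1 aff ·: Zz|ZZ
Z/I-2 aff ·: Zz|ZZ
Z/II-1 aff I-1×I-2: Zz|ZZ
Z/II-2 aff ·: Zz|ZZ
Z/II-3 ? I-1×I-2: zz|Zz|ZZ
Z/II-4 ? I-1×I-2: zz|Zz|ZZ
Z/II-5 ? ·: zz|Zz|ZZ
Z/III-1 aff II-2×II-1: Zz|ZZ
Z/III-2 ? II-2×II-1: zz|Zz|ZZ
Z/III-3 aff II-4×II-5: Zz|ZZ
Z/III-4 ? II-4×II-5: zz|Zz|ZZ
⇒ Z over [I-1,I-2,II-1,II-2,II-3,II-4,II-5,III-1,III-2,III-3,III-4]: 2055 consistent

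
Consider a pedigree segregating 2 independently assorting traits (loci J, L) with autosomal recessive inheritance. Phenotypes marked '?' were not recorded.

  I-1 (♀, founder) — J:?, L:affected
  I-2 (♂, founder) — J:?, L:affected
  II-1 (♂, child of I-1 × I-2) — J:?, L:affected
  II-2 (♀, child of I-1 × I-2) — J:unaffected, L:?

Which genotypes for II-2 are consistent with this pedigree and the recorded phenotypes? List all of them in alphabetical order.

J/I-1 ? ·: JJ|Jj|jj
J/I-2 ? ·: JJ|Jj|jj
J/II-1 ? I-1×I-2: JJ|Jj|jj
J/II-2 un I-1×I-2: JJ|Jj
⇒ J over [I-1,I-2,II-1,II-2]: 21 consistent
L/I-1 aff ·: ll
L/I-2 aff ·: ll
L/II-1 aff I-1×I-2: ll
L/II-2 ? I-1×I-2: ll
⇒ L over [I-1,I-2,II-1,II-2]: 1 consistent

II-2 ∈ {JJ ll, Jj ll}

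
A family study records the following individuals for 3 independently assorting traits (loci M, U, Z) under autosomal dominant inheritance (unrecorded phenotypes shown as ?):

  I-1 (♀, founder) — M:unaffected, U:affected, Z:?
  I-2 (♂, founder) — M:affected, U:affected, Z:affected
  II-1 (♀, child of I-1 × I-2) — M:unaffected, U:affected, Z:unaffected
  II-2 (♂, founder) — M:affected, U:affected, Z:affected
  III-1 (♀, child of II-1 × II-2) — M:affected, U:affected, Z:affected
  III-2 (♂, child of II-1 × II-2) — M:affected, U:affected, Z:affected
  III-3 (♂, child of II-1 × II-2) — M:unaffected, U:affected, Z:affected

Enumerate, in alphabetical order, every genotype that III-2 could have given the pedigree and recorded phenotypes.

M/I-1 un ·: mm
M/I-2 aff ·: Mm
M/II-1 un I-1×I-2: mm
M/II-2 aff ·: Mm
M/III-1 aff II-1×II-2: Mm
M/III-2 aff II-1×II-2: Mm
M/III-3 un II-1×II-2: mm
⇒ M over [I-1,I-2,II-1,II-2,III-1,III-2,III-3]: 1 consistent
U/I-1 aff ·: Uu|UU
U/I-2 aff ·: Uu|UU
U/II-1 aff I-1×I-2: Uu|UU
U/II-2 aff ·: Uu|UU
U/III-1 aff II-1×II-2: Uu|UU
U/III-2 aff II-1×II-2: Uu|UU
U/III-3 aff II-1×II-2: Uu|UU
⇒ U over [I-1,I-2,II-1,II-2,III-1,III-2,III-3]: 84 consistent
Z/I-1 ? ·: zz|Zz
Z/I-2 aff ·: Zz
Z/II-1 un I-1×I-2: zz
Z/II-2 aff ·: Zz|ZZ
Z/III-1 aff II-1×II-2: Zz
Z/III-2 aff II-1×II-2: Zz
Z/III-3 aff II-1×II-2: Zz
⇒ Z over [I-1,I-2,II-1,II-2,III-1,III-2,III-3]: 4 consistent

III-2 ∈ {Mm UU Zz, Mm Uu Zz}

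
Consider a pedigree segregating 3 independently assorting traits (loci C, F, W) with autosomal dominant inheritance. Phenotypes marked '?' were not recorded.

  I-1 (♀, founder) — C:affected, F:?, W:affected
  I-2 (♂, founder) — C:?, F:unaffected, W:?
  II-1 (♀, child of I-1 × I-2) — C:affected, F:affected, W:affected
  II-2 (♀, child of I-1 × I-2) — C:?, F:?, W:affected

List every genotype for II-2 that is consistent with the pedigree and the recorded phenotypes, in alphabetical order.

II-2 ∈ {CC Ff WW, CC Ff Ww, CC ff WW, CC ff Ww, Cc Ff WW, Cc Ff Ww, Cc ff WW, Cc ff Ww, cc Ff WW, cc Ff Ww, cc ff WW, cc ff Ww}

C/I-1 aff ·: Cc|CC
C/I-2 ? ·: cc|Cc|CC
C/II-1 aff I-1×I-2: Cc|CC
C/II-2 ? I-1×I-2: cc|Cc|CC
⇒ C over [I-1,I-2,II-1,II-2]: 18 consistent
F/I-1 ? ·: Ff|FF
F/I-2 un ·: ff
F/II-1 aff I-1×I-2: Ff
F/II-2 ? I-1×I-2: ff|Ff
⇒ F over [I-1,I-2,II-1,II-2]: 3 consistent
W/I-1 aff ·: Ww|WW
W/I-2 ? ·: ww|Ww|WW
W/II-1 aff I-1×I-2: Ww|WW
W/II-2 aff I-1×I-2: Ww|WW
⇒ W over [I-1,I-2,II-1,II-2]: 15 consistent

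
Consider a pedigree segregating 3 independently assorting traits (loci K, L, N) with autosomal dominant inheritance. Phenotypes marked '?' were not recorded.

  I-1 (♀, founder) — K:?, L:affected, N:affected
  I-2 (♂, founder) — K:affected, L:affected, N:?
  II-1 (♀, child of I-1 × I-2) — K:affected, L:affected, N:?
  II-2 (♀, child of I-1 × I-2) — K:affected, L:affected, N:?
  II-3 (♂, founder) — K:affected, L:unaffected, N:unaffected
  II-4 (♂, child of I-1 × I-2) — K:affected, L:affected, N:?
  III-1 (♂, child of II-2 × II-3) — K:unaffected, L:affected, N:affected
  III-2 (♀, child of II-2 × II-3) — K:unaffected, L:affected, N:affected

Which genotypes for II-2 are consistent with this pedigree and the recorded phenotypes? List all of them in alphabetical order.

II-2 ∈ {Kk LL NN, Kk LL Nn, Kk Ll NN, Kk Ll Nn}

K/I-1 ? ·: kk|Kk|KK
K/I-2 aff ·: Kk|KK
K/II-1 aff I-1×I-2: Kk|KK
K/II-2 aff I-1×I-2: Kk
K/II-3 aff ·: Kk
K/II-4 aff I-1×I-2: Kk|KK
K/III-1 un II-2×II-3: kk
K/III-2 un II-2×II-3: kk
⇒ K over [I-1,I-2,II-1,II-2,II-3,II-4,III-1,III-2]: 14 consistent
L/I-1 aff ·: Ll|LL
L/I-2 aff ·: Ll|LL
L/II-1 aff I-1×I-2: Ll|LL
L/II-2 aff I-1×I-2: Ll|LL
L/II-3 un ·: ll
L/II-4 aff I-1×I-2: Ll|LL
L/III-1 aff II-2×II-3: Ll
L/III-2 aff II-2×II-3: Ll
⇒ L over [I-1,I-2,II-1,II-2,II-3,II-4,III-1,III-2]: 25 consistent
N/I-1 aff ·: Nn|NN
N/I-2 ? ·: nn|Nn|NN
N/II-1 ? I-1×I-2: nn|Nn|NN
N/II-2 ? I-1×I-2: Nn|NN
N/II-3 un ·: nn
N/II-4 ? I-1×I-2: nn|Nn|NN
N/III-1 aff II-2×II-3: Nn
N/III-2 aff II-2×II-3: Nn
⇒ N over [I-1,I-2,II-1,II-2,II-3,II-4,III-1,III-2]: 40 consistent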